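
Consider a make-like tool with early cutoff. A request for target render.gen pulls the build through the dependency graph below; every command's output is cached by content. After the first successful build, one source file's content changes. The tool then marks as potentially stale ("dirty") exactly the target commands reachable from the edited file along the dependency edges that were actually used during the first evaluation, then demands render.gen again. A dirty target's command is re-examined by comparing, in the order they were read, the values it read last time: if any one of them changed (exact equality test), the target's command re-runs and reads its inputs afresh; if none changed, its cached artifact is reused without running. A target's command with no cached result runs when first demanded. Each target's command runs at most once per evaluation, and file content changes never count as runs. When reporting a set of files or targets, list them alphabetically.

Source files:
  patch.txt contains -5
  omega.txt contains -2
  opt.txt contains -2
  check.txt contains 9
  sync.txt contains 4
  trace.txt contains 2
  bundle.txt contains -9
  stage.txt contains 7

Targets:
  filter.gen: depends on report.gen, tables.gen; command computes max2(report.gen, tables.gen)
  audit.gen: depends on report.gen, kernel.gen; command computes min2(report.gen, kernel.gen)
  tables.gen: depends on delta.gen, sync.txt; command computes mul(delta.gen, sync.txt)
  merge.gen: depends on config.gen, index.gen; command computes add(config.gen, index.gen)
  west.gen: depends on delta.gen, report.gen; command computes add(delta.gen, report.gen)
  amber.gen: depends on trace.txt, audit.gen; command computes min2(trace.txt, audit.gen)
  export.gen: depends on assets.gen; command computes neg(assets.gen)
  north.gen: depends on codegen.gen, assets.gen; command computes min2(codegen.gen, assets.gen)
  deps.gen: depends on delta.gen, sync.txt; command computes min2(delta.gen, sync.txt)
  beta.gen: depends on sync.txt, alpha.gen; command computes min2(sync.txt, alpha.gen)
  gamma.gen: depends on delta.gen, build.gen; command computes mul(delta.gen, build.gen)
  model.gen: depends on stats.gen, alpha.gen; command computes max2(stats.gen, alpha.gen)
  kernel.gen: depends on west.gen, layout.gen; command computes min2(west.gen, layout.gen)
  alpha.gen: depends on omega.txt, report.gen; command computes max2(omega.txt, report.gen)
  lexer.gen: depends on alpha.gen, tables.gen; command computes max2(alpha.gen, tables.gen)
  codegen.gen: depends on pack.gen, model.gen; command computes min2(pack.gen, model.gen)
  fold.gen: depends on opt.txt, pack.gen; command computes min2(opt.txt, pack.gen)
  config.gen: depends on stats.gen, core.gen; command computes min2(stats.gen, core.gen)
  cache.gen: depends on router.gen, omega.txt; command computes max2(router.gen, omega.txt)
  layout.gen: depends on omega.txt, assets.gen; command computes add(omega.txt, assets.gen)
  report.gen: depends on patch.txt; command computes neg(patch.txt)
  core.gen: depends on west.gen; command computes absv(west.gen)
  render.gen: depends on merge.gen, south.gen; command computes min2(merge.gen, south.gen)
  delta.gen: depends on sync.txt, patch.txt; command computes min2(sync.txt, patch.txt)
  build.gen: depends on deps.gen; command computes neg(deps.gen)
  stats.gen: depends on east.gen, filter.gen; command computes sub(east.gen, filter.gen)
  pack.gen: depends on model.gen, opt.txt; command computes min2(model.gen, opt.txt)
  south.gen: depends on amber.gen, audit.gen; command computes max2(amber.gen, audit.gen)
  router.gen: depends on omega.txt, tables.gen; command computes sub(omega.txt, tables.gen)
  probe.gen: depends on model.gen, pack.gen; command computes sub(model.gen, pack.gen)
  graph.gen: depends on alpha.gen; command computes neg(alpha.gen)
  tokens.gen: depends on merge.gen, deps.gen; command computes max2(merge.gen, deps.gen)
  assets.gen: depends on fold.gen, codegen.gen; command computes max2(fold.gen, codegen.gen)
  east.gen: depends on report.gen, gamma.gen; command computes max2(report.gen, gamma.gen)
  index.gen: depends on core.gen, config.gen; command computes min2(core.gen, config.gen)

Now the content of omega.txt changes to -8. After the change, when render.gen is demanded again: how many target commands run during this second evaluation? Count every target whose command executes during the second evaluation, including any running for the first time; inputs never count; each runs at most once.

First demand of the output computes:
  delta.gen = min2(4, -5) = -5
  deps.gen = min2(-5, 4) = -5
  build.gen = neg(-5) = 5
  gamma.gen = mul(-5, 5) = -25
  report.gen = neg(-5) = 5
  alpha.gen = max2(-2, 5) = 5
  east.gen = max2(5, -25) = 5
  tables.gen = mul(-5, 4) = -20
  filter.gen = max2(5, -20) = 5
  stats.gen = sub(5, 5) = 0
  model.gen = max2(0, 5) = 5
  pack.gen = min2(5, -2) = -2
  codegen.gen = min2(-2, 5) = -2
  fold.gen = min2(-2, -2) = -2
  assets.gen = max2(-2, -2) = -2
  layout.gen = add(-2, -2) = -4
  west.gen = add(-5, 5) = 0
  core.gen = absv(0) = 0
  config.gen = min2(0, 0) = 0
  index.gen = min2(0, 0) = 0
  kernel.gen = min2(0, -4) = -4
  audit.gen = min2(5, -4) = -4
  amber.gen = min2(2, -4) = -4
  merge.gen = add(0, 0) = 0
  south.gen = max2(-4, -4) = -4
  render.gen = min2(0, -4) = -4

After the edit, cleaning proceeds:
  alpha.gen: a read changed (omega.txt -2->-8) — executes, giving 5 — identical to its old value.
  model.gen: dirty, but its reads are unchanged (stats.gen unchanged, alpha.gen unchanged); cached 5 stands.
  pack.gen: dirty, but its reads are unchanged (model.gen unchanged, opt.txt unchanged); cached -2 stands.
  codegen.gen: dirty, but its reads are unchanged (pack.gen unchanged, model.gen unchanged); cached -2 stands.
  fold.gen: dirty, but its reads are unchanged (opt.txt unchanged, pack.gen unchanged); cached -2 stands.
  assets.gen: dirty, but its reads are unchanged (fold.gen unchanged, codegen.gen unchanged); cached -2 stands.
  layout.gen: a read changed (omega.txt -2->-8) — executes, giving -10.
  kernel.gen: a read changed (layout.gen -4->-10) — executes, giving -10.
  audit.gen: a read changed (kernel.gen -4->-10) — executes, giving -10.
  amber.gen: a read changed (audit.gen -4->-10) — executes, giving -10.
  south.gen: a read changed (amber.gen -4->-10; audit.gen -4->-10) — executes, giving -10.
  render.gen: a read changed (south.gen -4->-10) — executes, giving -10.

Note where the cutoff bites: model.gen is checked, finds nothing changed, and keeps its cache.

7 target commands run: alpha.gen, amber.gen, audit.gen, kernel.gen, layout.gen, render.gen, south.gen.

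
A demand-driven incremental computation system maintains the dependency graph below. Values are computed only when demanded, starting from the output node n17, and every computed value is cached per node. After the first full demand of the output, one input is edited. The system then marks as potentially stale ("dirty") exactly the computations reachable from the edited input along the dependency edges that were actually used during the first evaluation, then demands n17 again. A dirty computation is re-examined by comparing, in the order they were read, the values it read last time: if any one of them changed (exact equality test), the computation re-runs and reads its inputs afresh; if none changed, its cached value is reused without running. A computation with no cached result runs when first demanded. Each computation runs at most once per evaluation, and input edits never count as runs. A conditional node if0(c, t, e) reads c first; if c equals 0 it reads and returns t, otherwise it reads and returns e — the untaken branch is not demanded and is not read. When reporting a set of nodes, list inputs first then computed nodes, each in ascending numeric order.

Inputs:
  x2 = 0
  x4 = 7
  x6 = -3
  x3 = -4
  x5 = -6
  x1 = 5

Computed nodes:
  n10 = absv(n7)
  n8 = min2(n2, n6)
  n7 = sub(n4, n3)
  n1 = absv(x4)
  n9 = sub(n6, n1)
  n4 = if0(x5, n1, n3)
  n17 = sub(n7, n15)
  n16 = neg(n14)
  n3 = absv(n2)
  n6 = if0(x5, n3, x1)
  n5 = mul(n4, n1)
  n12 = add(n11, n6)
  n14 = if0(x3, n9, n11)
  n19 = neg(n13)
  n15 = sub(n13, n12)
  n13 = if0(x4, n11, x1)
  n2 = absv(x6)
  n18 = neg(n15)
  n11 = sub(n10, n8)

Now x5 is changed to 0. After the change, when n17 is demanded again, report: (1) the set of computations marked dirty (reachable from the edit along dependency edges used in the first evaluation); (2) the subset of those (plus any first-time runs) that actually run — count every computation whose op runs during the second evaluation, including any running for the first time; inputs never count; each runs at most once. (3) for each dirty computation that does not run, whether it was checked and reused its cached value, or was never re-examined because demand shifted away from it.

Marked dirty: n4, n6, n7, n8, n10, n11, n12, n15, n17.
Computations that run: n1, n4, n6, n7, n8, n10, n11, n12, n15, n17 — 10 in total.
Every dirty computation ran.
Key observation: a condition flipped, so demand reaches new nodes — n1 runs for the first time.

First evaluation (everything demanded from the output):
  n2 = absv(-3) = 3
  n3 = absv(3) = 3
  n4 = if0(x5=-6 -> else branch n3) = 3
  n6 = if0(x5=-6 -> else branch x1) = 5
  n7 = sub(3, 3) = 0
  n8 = min2(3, 5) = 3
  n10 = absv(0) = 0
  n11 = sub(0, 3) = -3
  n12 = add(-3, 5) = 2
  n13 = if0(x4=7 -> else branch x1) = 5
  n15 = sub(5, 2) = 3
  n17 = sub(0, 3) = -3

Propagation after the edit:
  n1: demanded for the first time — runs, produces 7.
  n4: runs — x5 -6->0; result 7.
  n6: runs — x5 -6->0; result 3.
  n7: runs — n4 3->7; result 4.
  n8: runs — n6 5->3; result 3 (same value as before).
  n10: runs — n7 0->4; result 4.
  n11: runs — n10 0->4; result 1.
  n12: runs — n11 -3->1; n6 5->3; result 4.
  n15: runs — n12 2->4; result 1.
  n17: runs — n7 0->4; n15 3->1; result 3.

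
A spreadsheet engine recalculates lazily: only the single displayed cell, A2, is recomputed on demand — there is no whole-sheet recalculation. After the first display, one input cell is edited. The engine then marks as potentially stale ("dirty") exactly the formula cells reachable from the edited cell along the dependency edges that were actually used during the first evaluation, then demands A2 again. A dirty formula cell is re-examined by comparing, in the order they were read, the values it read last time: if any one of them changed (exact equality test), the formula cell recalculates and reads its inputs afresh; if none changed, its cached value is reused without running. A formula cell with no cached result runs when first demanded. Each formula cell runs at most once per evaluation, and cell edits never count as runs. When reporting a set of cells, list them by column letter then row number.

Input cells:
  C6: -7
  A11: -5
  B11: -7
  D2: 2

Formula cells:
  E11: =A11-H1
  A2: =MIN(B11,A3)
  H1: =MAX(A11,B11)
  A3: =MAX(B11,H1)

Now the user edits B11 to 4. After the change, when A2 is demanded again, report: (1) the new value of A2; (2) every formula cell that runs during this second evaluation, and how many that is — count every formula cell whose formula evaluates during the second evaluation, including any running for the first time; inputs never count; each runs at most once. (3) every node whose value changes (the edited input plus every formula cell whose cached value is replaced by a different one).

First evaluation (everything demanded from the output):
  H1 = MAX(-5, -7) = -5
  A3 = MAX(-7, -5) = -5
  A2 = MIN(-7, -5) = -7

Propagation after the edit:
  H1: runs — B11 -7->4; result 4.
  A3: runs — B11 -7->4; H1 -5->4; result 4.
  A2: runs — B11 -7->4; A3 -5->4; result 4.

New value of A2: 4.
Formula cells that run: A2, A3, H1 — 3 in total.
Values that change: A2, A3, B11, H1.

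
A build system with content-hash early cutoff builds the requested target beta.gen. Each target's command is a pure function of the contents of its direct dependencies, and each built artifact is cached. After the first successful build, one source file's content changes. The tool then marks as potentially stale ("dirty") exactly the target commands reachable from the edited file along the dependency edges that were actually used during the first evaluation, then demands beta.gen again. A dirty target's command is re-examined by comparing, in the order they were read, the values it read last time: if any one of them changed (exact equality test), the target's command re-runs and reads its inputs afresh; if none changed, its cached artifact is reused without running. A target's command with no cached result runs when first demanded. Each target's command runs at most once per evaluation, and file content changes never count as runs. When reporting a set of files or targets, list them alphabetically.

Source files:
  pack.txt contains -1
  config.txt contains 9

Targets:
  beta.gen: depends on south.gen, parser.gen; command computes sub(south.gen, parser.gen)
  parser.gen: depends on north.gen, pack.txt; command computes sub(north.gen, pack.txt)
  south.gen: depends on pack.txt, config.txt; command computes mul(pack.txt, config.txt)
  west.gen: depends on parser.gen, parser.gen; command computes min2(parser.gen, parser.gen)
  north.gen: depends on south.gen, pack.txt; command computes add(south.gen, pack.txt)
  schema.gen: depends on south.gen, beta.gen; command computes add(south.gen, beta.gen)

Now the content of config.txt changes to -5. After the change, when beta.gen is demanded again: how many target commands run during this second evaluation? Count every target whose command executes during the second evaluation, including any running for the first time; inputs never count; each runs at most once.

Target commands that run: beta.gen, north.gen, parser.gen, south.gen — 4 in total.

First evaluation (everything demanded from the output):
  south.gen = mul(-1, 9) = -9
  north.gen = add(-9, -1) = -10
  parser.gen = sub(-10, -1) = -9
  beta.gen = sub(-9, -9) = 0

Propagation after the edit:
  south.gen: runs — config.txt 9->-5; result 5.
  north.gen: runs — south.gen -9->5; result 4.
  parser.gen: runs — north.gen -10->4; result 5.
  beta.gen: runs — south.gen -9->5; parser.gen -9->5; result 0 (same value as before).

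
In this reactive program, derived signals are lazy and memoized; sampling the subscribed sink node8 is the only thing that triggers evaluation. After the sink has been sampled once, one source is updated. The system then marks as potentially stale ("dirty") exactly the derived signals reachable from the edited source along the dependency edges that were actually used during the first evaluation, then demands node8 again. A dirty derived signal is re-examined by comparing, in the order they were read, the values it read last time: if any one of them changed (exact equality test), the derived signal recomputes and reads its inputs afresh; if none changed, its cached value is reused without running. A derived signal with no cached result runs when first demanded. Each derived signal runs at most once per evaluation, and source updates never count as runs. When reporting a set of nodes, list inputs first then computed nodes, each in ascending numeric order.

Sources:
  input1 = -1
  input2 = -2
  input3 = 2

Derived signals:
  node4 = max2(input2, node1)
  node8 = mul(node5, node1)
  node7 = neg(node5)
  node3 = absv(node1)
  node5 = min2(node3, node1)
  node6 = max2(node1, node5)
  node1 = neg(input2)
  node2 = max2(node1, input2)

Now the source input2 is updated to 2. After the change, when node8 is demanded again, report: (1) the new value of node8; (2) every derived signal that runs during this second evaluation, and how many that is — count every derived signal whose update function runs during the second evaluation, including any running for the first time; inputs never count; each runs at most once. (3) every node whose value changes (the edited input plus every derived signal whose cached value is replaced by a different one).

Demanding node8 again yields 4.
4 derived signals run: node1, node3, node5, node8.
The nodes whose values change: input2, node1, node5.

First demand of the output computes:
  node1 = neg(-2) = 2
  node3 = absv(2) = 2
  node5 = min2(2, 2) = 2
  node8 = mul(2, 2) = 4

After the edit, cleaning proceeds:
  node1: a read changed (input2 -2->2) — executes, giving -2.
  node3: a read changed (node1 2->-2) — executes, giving 2 — identical to its old value.
  node5: a read changed (node1 2->-2) — executes, giving -2.
  node8: a read changed (node5 2->-2; node1 2->-2) — executes, giving 4 — identical to its old value.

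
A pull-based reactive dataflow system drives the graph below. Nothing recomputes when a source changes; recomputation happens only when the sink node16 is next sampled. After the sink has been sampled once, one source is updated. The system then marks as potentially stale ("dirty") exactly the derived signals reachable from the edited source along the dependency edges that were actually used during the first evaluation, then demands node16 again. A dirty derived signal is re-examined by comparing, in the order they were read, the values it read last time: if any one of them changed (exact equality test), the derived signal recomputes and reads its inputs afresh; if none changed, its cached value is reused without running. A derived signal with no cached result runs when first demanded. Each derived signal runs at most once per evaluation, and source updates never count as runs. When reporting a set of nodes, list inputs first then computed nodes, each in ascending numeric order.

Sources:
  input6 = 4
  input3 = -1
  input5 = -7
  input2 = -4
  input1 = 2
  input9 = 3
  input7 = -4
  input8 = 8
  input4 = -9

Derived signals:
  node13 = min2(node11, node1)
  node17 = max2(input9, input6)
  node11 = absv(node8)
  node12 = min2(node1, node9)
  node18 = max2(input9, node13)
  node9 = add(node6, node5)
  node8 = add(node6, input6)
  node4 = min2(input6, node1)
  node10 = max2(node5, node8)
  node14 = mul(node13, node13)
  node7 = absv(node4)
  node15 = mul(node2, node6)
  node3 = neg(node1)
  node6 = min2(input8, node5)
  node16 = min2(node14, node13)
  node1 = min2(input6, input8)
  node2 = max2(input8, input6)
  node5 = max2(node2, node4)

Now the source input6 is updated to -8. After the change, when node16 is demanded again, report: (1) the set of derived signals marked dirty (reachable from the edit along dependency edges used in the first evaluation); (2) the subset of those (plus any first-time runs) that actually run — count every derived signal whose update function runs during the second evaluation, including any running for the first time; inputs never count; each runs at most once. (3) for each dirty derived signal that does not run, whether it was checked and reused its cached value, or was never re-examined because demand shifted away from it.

Marked dirty: node1, node2, node4, node5, node6, node8, node11, node13, node14, node16.
Derived signals that run: node1, node2, node4, node5, node8, node11, node13, node14, node16 — 9 in total.
Checked but reused from cache: node6.
Key observation: the cutoff stops propagation at node6 — its inputs' values are unchanged, so it reuses its cache.

First evaluation (everything demanded from the output):
  node1 = min2(4, 8) = 4
  node2 = max2(8, 4) = 8
  node4 = min2(4, 4) = 4
  node5 = max2(8, 4) = 8
  node6 = min2(8, 8) = 8
  node8 = add(8, 4) = 12
  node11 = absv(12) = 12
  node13 = min2(12, 4) = 4
  node14 = mul(4, 4) = 16
  node16 = min2(16, 4) = 4

Propagation after the edit:
  node1: runs — input6 4->-8; result -8.
  node2: runs — input6 4->-8; result 8 (same value as before).
  node4: runs — input6 4->-8; node1 4->-8; result -8.
  node5: runs — node4 4->-8; result 8 (same value as before).
  node6: checked — values it read are unchanged (input8 unchanged, node5 unchanged); reused cached 8 without running.
  node8: runs — input6 4->-8; result 0.
  node11: runs — node8 12->0; result 0.
  node13: runs — node11 12->0; node1 4->-8; result -8.
  node14: runs — node13 4->-8; node13 4->-8; result 64.
  node16: runs — node14 16->64; node13 4->-8; result -8.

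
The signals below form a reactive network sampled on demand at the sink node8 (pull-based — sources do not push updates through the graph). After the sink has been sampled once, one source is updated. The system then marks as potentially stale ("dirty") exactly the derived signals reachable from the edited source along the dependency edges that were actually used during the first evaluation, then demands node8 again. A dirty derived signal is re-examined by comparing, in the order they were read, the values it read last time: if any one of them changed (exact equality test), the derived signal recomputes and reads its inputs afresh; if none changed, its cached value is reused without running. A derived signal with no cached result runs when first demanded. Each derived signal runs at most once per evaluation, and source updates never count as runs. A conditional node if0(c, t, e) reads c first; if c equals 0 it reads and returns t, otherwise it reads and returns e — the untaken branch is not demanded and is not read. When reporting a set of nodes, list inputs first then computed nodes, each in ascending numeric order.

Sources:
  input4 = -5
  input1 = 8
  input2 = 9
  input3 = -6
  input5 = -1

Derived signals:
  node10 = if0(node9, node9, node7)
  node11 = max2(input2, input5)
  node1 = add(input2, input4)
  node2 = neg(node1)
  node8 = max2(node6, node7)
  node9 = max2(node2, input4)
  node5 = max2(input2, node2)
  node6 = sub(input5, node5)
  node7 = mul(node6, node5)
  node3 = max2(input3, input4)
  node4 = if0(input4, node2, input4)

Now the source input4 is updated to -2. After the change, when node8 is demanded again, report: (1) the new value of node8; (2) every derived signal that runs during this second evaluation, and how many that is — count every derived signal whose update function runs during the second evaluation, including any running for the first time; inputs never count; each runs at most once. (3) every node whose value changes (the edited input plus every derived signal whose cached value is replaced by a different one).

Initial pass — values computed on the first demand:
  node1 = add(9, -5) = 4
  node2 = neg(4) = -4
  node5 = max2(9, -4) = 9
  node6 = sub(-1, 9) = -10
  node7 = mul(-10, 9) = -90
  node8 = max2(-10, -90) = -10

Second demand — change propagation:
  node1: re-runs because input4 -5->-2; new result 7.
  node2: re-runs because node1 4->7; new result -7.
  node5: re-runs because node2 -4->-7; new result 9 (unchanged).
  node6: re-examined; everything it read last time is the same (input5 unchanged, node5 unchanged) — cache -10 kept, no run.
  node7: re-examined; everything it read last time is the same (node6 unchanged, node5 unchanged) — cache -90 kept, no run.
  node8: re-examined; everything it read last time is the same (node6 unchanged, node7 unchanged) — cache -10 kept, no run.

The important point: node5 recomputes to an identical value, and the output ends up unchanged.

node8 now evaluates to -10.
Run set: node1, node2, node5 (3 run).
Changed values: input4, node1, node2.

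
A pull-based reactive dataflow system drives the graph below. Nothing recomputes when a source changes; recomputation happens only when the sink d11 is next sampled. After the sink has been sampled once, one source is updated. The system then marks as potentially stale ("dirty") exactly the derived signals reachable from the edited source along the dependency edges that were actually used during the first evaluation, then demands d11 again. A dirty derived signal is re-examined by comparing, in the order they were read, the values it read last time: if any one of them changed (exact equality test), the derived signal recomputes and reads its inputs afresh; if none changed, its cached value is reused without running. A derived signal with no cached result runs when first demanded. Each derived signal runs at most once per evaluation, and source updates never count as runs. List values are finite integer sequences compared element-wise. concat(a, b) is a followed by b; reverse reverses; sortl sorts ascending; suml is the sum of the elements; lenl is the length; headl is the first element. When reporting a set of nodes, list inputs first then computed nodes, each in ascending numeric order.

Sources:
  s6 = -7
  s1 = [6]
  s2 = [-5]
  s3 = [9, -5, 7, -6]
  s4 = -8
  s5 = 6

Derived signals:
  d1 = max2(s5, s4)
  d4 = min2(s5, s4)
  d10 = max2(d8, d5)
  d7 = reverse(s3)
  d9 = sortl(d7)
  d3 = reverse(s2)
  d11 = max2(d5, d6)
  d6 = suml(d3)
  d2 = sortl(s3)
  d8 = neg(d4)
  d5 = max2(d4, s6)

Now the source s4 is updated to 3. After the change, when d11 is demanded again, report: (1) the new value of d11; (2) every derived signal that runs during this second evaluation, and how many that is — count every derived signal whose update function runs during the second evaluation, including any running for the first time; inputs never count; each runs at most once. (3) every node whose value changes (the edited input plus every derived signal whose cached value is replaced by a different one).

New value of d11: 3.
Derived signals that run: d4, d5, d11 — 3 in total.
Values that change: s4, d4, d5, d11.

First evaluation (everything demanded from the output):
  d3 = reverse([-5]) = [-5]
  d4 = min2(6, -8) = -8
  d5 = max2(-8, -7) = -7
  d6 = suml([-5]) = -5
  d11 = max2(-7, -5) = -5

Propagation after the edit:
  d4: runs — s4 -8->3; result 3.
  d5: runs — d4 -8->3; result 3.
  d11: runs — d5 -7->3; result 3.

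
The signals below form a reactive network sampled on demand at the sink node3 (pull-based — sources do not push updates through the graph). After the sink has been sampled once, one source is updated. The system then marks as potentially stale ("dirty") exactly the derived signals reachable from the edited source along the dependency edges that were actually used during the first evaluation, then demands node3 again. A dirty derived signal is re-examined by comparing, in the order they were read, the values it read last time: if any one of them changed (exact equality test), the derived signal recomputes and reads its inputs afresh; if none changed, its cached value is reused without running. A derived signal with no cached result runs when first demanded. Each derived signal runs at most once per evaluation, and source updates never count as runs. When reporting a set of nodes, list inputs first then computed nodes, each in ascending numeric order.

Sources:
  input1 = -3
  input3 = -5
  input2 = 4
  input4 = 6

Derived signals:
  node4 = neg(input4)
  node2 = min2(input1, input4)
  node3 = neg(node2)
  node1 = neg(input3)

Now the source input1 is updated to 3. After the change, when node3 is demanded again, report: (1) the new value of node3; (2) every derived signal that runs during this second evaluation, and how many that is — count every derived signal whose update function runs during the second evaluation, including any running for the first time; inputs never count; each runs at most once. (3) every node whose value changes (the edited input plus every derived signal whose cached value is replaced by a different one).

Initial pass — values computed on the first demand:
  node2 = min2(-3, 6) = -3
  node3 = neg(-3) = 3

Second demand — change propagation:
  node2: re-runs because input1 -3->3; new result 3.
  node3: re-runs because node2 -3->3; new result -3.

node3 now evaluates to -3.
Run set: node2, node3 (2 run).
Changed values: input1, node2, node3.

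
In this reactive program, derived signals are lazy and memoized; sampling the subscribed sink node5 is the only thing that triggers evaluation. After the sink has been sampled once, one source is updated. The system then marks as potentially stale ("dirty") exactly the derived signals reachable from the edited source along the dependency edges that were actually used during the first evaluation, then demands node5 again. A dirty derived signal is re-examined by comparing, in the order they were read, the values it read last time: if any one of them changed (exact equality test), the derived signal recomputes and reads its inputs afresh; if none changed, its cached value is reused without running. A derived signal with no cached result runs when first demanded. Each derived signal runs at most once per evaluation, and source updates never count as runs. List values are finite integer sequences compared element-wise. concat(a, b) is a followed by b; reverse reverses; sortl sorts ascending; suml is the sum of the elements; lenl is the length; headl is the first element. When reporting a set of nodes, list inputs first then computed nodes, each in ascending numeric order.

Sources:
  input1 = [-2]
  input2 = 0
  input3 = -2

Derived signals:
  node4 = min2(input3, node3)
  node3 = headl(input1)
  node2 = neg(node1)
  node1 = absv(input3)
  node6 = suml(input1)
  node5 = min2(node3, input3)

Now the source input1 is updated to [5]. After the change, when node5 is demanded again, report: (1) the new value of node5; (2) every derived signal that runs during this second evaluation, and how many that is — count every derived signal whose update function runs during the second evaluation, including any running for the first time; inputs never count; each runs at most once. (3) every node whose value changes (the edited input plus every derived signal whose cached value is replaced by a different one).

Demanding node5 again yields -2.
2 derived signals run: node3, node5.
The nodes whose values change: input1, node3.

First demand of the output computes:
  node3 = headl([-2]) = -2
  node5 = min2(-2, -2) = -2

After the edit, cleaning proceeds:
  node3: a read changed (input1 [-2]->[5]) — executes, giving 5.
  node5: a read changed (node3 -2->5) — executes, giving -2 — identical to its old value.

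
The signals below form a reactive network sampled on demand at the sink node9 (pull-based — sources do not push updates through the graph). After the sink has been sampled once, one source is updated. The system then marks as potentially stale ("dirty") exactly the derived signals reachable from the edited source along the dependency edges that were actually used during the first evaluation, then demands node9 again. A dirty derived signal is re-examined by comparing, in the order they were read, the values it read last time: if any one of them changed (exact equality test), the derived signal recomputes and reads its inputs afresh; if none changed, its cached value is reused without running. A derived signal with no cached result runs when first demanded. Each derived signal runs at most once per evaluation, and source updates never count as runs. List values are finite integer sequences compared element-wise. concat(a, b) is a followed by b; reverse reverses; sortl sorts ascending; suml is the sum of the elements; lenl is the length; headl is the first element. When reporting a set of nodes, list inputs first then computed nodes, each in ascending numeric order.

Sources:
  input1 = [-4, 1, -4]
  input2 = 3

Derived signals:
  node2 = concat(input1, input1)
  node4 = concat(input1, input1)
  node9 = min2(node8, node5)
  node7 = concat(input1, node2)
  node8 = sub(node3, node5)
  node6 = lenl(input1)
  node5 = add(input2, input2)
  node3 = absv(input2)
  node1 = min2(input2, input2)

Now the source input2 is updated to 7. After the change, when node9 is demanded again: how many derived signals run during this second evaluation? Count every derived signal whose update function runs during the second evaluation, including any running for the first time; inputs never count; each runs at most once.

Initial pass — values computed on the first demand:
  node3 = absv(3) = 3
  node5 = add(3, 3) = 6
  node8 = sub(3, 6) = -3
  node9 = min2(-3, 6) = -3

Second demand — change propagation:
  node3: re-runs because input2 3->7; new result 7.
  node5: re-runs because input2 3->7; input2 3->7; new result 14.
  node8: re-runs because node3 3->7; node5 6->14; new result -7.
  node9: re-runs because node8 -3->-7; node5 6->14; new result -7.

Run set: node3, node5, node8, node9 (4 run).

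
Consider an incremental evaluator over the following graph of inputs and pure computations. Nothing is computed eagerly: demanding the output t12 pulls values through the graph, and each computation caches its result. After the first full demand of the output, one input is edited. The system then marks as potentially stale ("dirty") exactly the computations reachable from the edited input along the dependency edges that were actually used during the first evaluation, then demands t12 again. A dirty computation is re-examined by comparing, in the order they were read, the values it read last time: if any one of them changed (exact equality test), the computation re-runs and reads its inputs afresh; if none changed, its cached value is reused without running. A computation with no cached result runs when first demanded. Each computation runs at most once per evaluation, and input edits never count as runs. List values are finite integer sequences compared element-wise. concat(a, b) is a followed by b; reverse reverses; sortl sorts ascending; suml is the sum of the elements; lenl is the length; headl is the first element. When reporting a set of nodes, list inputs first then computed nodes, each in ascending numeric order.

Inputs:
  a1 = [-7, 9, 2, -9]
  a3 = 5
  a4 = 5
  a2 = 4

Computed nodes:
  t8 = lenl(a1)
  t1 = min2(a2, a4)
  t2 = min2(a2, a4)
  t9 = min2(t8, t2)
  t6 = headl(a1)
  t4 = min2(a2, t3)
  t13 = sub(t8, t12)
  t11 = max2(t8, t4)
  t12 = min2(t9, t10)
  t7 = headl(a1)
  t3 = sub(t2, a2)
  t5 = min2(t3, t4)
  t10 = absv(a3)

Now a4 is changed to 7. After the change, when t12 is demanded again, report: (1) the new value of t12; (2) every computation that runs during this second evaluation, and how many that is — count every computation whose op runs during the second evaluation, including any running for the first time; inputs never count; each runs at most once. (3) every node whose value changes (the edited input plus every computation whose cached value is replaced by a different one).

Initial pass — values computed on the first demand:
  t2 = min2(4, 5) = 4
  t8 = lenl([-7, 9, 2, -9]) = 4
  t9 = min2(4, 4) = 4
  t10 = absv(5) = 5
  t12 = min2(4, 5) = 4

Second demand — change propagation:
  t2: re-runs because a4 5->7; new result 4 (unchanged).
  t9: re-examined; everything it read last time is the same (t8 unchanged, t2 unchanged) — cache 4 kept, no run.
  t12: re-examined; everything it read last time is the same (t9 unchanged, t10 unchanged) — cache 4 kept, no run.

The important point: t2 recomputes to an identical value, and the output ends up unchanged.

t12 now evaluates to 4.
Run set: t2 (1 run).
Changed values: a4.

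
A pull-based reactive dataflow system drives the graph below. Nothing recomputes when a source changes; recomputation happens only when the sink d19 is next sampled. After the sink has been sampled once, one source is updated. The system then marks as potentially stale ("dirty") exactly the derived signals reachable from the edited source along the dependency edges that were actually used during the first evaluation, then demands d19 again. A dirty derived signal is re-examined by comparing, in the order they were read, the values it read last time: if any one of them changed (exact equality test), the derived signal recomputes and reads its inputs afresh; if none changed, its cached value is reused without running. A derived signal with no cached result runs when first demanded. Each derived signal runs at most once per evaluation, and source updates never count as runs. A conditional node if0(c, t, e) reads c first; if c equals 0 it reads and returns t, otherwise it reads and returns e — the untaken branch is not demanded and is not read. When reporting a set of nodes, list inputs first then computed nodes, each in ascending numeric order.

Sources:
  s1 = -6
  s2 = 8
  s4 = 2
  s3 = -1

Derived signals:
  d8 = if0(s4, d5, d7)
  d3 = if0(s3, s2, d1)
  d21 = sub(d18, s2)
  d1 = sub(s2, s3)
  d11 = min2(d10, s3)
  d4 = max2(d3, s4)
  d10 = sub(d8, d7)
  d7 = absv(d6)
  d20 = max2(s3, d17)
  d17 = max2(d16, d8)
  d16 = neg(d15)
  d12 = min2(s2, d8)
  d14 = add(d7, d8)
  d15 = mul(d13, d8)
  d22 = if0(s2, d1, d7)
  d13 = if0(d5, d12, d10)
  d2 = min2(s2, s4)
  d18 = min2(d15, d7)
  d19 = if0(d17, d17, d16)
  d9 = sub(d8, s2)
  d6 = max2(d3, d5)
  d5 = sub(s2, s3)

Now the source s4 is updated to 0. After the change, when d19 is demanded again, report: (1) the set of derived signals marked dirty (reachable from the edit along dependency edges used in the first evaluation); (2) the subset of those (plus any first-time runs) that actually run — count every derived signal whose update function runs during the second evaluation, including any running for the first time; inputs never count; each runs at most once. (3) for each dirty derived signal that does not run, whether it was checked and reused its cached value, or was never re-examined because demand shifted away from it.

First evaluation (everything demanded from the output):
  d1 = sub(8, -1) = 9
  d3 = if0(s3=-1 -> else branch d1) = 9
  d5 = sub(8, -1) = 9
  d6 = max2(9, 9) = 9
  d7 = absv(9) = 9
  d8 = if0(s4=2 -> else branch d7) = 9
  d10 = sub(9, 9) = 0
  d13 = if0(d5=9 -> else branch d10) = 0
  d15 = mul(0, 9) = 0
  d16 = neg(0) = 0
  d17 = max2(0, 9) = 9
  d19 = if0(d17=9 -> else branch d16) = 0

Propagation after the edit:
  d8: runs — s4 2->0; result 9 (same value as before).
  d10: checked — values it read are unchanged (d8 unchanged, d7 unchanged); reused cached 0 without running.
  d13: checked — values it read are unchanged (d5 unchanged, d10 unchanged); reused cached 0 without running.
  d15: checked — values it read are unchanged (d13 unchanged, d8 unchanged); reused cached 0 without running.
  d16: checked — values it read are unchanged (d15 unchanged); reused cached 0 without running.
  d17: checked — values it read are unchanged (d16 unchanged, d8 unchanged); reused cached 9 without running.
  d19: checked — values it read are unchanged (d17 unchanged, d16 unchanged); reused cached 0 without running.

Key observation: the change is absorbed at d8 — it re-runs but produces the same value, and the output's value is unchanged.

Marked dirty: d8, d10, d13, d15, d16, d17, d19.
Derived signals that run: d8 — 1 in total.
Checked but reused from cache: d10, d13, d15, d16, d17, d19.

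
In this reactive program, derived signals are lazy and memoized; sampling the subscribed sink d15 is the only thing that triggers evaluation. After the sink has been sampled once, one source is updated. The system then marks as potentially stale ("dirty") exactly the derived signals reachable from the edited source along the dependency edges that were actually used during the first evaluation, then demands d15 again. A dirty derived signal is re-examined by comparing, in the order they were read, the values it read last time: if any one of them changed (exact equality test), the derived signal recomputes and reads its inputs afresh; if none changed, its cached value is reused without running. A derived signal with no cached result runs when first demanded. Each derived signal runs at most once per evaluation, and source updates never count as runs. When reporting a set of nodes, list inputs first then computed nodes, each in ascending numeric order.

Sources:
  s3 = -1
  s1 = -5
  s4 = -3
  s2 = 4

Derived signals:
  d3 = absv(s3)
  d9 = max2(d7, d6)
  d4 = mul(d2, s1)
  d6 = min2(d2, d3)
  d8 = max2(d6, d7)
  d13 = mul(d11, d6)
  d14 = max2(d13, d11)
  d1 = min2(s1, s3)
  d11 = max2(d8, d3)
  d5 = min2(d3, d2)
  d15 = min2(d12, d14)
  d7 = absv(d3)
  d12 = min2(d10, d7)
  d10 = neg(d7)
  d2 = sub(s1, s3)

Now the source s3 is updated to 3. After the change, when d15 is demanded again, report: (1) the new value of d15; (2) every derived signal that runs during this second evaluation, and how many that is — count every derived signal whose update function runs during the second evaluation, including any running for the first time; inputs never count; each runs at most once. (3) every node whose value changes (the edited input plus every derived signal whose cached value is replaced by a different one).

Demanding d15 again yields -3.
11 derived signals run: d2, d3, d6, d7, d8, d10, d11, d12, d13, d14, d15.
The nodes whose values change: s3, d2, d3, d6, d7, d8, d10, d11, d12, d13, d14, d15.

First demand of the output computes:
  d2 = sub(-5, -1) = -4
  d3 = absv(-1) = 1
  d6 = min2(-4, 1) = -4
  d7 = absv(1) = 1
  d8 = max2(-4, 1) = 1
  d10 = neg(1) = -1
  d11 = max2(1, 1) = 1
  d12 = min2(-1, 1) = -1
  d13 = mul(1, -4) = -4
  d14 = max2(-4, 1) = 1
  d15 = min2(-1, 1) = -1

After the edit, cleaning proceeds:
  d2: a read changed (s3 -1->3) — executes, giving -8.
  d3: a read changed (s3 -1->3) — executes, giving 3.
  d6: a read changed (d2 -4->-8; d3 1->3) — executes, giving -8.
  d7: a read changed (d3 1->3) — executes, giving 3.
  d8: a read changed (d6 -4->-8; d7 1->3) — executes, giving 3.
  d10: a read changed (d7 1->3) — executes, giving -3.
  d11: a read changed (d8 1->3; d3 1->3) — executes, giving 3.
  d12: a read changed (d10 -1->-3; d7 1->3) — executes, giving -3.
  d13: a read changed (d11 1->3; d6 -4->-8) — executes, giving -24.
  d14: a read changed (d13 -4->-24; d11 1->3) — executes, giving 3.
  d15: a read changed (d12 -1->-3; d14 1->3) — executes, giving -3.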